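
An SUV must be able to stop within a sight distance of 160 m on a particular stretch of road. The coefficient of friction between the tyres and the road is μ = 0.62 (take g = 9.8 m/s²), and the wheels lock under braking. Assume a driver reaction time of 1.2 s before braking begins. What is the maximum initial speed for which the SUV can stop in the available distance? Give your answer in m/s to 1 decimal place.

Maximum speed ≈ 37.4 m/s

a = μg = 0.62 × 9.8 = 6.076 m/s².
Stopping distance: v·t_r + v²/(2a) = 160 with t_r = 1.2 s and a = 6.076 m/s².
So v² + 14.582 v − 1944.32 = 0.
Positive root: v = −a·t_r + √((a·t_r)² + 2a·d) = −7.291 + √(53.159 + 1944.32) = 37.4022 m/s.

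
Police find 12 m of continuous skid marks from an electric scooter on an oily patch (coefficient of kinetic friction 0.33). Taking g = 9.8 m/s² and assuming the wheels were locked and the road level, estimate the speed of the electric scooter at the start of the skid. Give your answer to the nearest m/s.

Initial speed ≈ 9 m/s

Deceleration a = μg = 0.33 × 9.8 = 3.234 m/s².
v = √(2a·d) = √(2 × 3.234 × 12) = √77.616 = 8.8100 m/s.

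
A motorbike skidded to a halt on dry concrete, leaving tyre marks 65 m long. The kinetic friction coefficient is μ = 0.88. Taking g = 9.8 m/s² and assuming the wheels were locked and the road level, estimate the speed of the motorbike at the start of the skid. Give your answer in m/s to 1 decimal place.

Deceleration a = μg = 0.88 × 9.8 = 8.624 m/s².
v = √(2a·d) = √(2 × 8.624 × 65) = √1121.120 = 33.4831 m/s.

Initial speed ≈ 33.5 m/s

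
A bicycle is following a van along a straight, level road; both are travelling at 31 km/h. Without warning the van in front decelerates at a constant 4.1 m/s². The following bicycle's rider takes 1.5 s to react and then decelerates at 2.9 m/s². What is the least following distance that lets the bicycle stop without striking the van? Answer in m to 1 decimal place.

Minimum gap ≈ 16.7 m

31 km/h ÷ 3.6 = 8.6111 m/s.
Leader travels v²/(2a_L) = 74.151 / 8.200 = 9.043 m before stopping.
Follower covers v·t_r = 8.6111 × 1.5 = 12.917 m while reacting, then v²/(2a_F) = 74.151 / 5.800 = 12.785 m while braking, for a total of 12.917 + 12.785 = 25.702 m.
Since a_F ≤ a_L and the follower starts braking later, the follower is never slower than the leader, so the closest approach is when both have stopped.
Minimum gap = 25.702 − 9.043 = 16.659 m.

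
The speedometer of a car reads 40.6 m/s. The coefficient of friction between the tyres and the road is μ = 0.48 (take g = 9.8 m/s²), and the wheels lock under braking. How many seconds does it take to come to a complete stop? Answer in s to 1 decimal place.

Braking time ≈ 8.6 s

a = μg = 0.48 × 9.8 = 4.704 m/s².
Braking time = v/a = 40.6000 / 4.704 = 8.631 s.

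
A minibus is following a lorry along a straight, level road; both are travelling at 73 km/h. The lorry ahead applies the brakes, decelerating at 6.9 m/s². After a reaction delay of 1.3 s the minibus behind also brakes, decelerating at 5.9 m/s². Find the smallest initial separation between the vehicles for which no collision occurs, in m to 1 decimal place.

73 km/h ÷ 3.6 = 20.2778 m/s.
Leader travels v²/(2a_L) = 411.189 / 13.800 = 29.796 m before stopping.
Follower covers v·t_r = 20.2778 × 1.3 = 26.361 m while reacting, then v²/(2a_F) = 411.189 / 11.800 = 34.847 m while braking, for a total of 26.361 + 34.847 = 61.208 m.
Since a_F ≤ a_L and the follower starts braking later, the follower is never slower than the leader, so the closest approach is when both have stopped.
Minimum gap = 61.208 − 29.796 = 31.412 m.

Minimum gap ≈ 31.4 m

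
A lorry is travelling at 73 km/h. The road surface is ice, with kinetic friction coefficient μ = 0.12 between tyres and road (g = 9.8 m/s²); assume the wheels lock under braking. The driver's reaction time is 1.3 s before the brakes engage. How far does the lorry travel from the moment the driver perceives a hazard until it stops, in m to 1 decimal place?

73 km/h ÷ 3.6 = 20.2778 m/s.
a = μg = 0.12 × 9.8 = 1.176 m/s².
Reaction distance = v·t_r = 20.2778 × 1.3 = 26.361 m.
Braking distance = v²/(2a) = 20.2778² / (2 × 1.176) = 411.189 / 2.352 = 174.825 m.
Total = 26.361 + 174.825 = 201.186 m.

Total stopping distance ≈ 201.2 m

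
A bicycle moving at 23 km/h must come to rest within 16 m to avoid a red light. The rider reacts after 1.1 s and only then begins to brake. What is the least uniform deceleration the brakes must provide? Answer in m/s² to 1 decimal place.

23 km/h ÷ 3.6 = 6.3889 m/s.
Distance covered during reaction = 6.3889 × 1.1 = 7.028 m.
Distance available for braking: 16 − 7.028 = 8.972 m.
v² = 2a·d ⇒ a = v²/(2d) = 6.3889² / (2 × 8.972) = 40.818 / 17.944 = 2.2747 m/s².

Required deceleration ≈ 2.3 m/s²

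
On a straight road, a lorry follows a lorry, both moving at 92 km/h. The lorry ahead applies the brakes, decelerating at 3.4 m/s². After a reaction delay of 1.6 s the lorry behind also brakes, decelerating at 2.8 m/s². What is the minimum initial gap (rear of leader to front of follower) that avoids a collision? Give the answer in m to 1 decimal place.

Minimum gap ≈ 61.5 m

92 km/h ÷ 3.6 = 25.5556 m/s.
Leader travels v²/(2a_L) = 653.089 / 6.800 = 96.043 m before stopping.
Follower covers v·t_r = 25.5556 × 1.6 = 40.889 m while reacting, then v²/(2a_F) = 653.089 / 5.600 = 116.623 m while braking, for a total of 40.889 + 116.623 = 157.512 m.
Since a_F ≤ a_L and the follower starts braking later, the follower is never slower than the leader, so the closest approach is when both have stopped.
Minimum gap = 157.512 − 96.043 = 61.469 m.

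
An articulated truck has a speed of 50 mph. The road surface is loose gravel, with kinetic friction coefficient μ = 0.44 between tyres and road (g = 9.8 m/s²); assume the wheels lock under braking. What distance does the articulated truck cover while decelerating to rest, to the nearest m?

Braking distance ≈ 58 m

50 mph × 0.44704 = 22.3520 m/s.
a = μg = 0.44 × 9.8 = 4.312 m/s².
Braking distance = v²/(2a) = 22.3520² / (2 × 4.312) = 499.612 / 8.624 = 57.933 m.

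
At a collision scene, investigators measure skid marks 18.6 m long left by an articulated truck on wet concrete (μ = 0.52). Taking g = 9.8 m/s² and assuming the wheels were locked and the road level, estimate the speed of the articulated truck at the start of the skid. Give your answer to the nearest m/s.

Initial speed ≈ 14 m/s

Deceleration a = μg = 0.52 × 9.8 = 5.096 m/s².
v = √(2a·d) = √(2 × 5.096 × 18.6) = √189.571 = 13.7685 m/s.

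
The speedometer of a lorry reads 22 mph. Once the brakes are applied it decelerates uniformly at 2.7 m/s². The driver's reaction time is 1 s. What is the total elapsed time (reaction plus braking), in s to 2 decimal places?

Total time ≈ 4.64 s

22 mph × 0.44704 = 9.8349 m/s.
Braking time = v/a = 9.8349 / 2.700 = 3.643 s.
Total = 1 + 3.643 = 4.643 s.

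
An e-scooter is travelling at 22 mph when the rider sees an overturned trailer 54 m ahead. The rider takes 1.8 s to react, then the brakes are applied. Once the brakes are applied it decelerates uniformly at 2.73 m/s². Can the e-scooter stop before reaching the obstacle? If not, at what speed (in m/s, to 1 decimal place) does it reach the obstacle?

22 mph × 0.44704 = 9.8349 m/s.
Reaction distance = 9.8349 × 1.8 = 17.703 m.
Braking distance = v²/(2a) = 96.725 / 5.460 = 17.715 m.
Total stopping distance = 17.703 + 17.715 = 35.418 m, vs 54 m available — it stops with 54 − 35.418 = 18.582 m to spare.

Yes — it stops about 18.6 m short of the obstacle, so it never reaches it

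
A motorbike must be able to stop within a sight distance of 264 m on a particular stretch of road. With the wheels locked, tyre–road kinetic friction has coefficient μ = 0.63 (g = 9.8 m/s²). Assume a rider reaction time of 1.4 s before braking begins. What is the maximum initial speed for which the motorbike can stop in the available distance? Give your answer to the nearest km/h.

a = μg = 0.63 × 9.8 = 6.174 m/s².
Stopping distance: v·t_r + v²/(2a) = 264 with t_r = 1.4 s and a = 6.174 m/s².
So v² + 17.287 v − 3259.87 = 0.
Positive root: v = −a·t_r + √((a·t_r)² + 2a·d) = −8.644 + √(74.719 + 3259.87) = 49.1019 m/s.
49.1019 m/s × 3.6 = 176.767 km/h.

Maximum speed ≈ 177 km/h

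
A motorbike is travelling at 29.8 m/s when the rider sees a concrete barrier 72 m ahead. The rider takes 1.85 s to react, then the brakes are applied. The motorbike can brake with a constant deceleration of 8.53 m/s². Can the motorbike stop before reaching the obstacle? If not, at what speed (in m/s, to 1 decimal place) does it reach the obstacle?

Reaction distance = 29.8000 × 1.85 = 55.130 m.
Braking distance needed to stop: v²/(2a) = 888.040 / 17.060 = 52.054 m, so total needed = 55.130 + 52.054 = 107.184 m > 72 m — it cannot stop.
Distance remaining when braking begins: 72 − 55.130 = 16.870 m.
v² = v₀² − 2a·d = 888.040 − 2 × 8.530 × 16.870 = 600.238 m²/s².
v = √600.238 = 24.500 m/s.

No — it strikes the obstacle at 24.5 m/s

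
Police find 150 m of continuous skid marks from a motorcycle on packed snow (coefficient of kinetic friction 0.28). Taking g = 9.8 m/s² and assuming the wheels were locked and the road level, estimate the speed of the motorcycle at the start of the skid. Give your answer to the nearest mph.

Deceleration a = μg = 0.28 × 9.8 = 2.744 m/s².
v = √(2a·d) = √(2 × 2.744 × 150) = √823.200 = 28.6915 m/s.
= 28.6915 ÷ 0.44704 = 64.181 mph.

Initial speed ≈ 64 mph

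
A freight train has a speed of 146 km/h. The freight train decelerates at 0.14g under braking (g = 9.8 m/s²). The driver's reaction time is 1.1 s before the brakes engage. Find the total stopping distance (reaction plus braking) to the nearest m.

Total stopping distance ≈ 644 m

146 km/h ÷ 3.6 = 40.5556 m/s.
a = 0.14 × 9.8 = 1.372 m/s².
Reaction distance = v·t_r = 40.5556 × 1.1 = 44.611 m.
Braking distance = v²/(2a) = 40.5556² / (2 × 1.372) = 1644.757 / 2.744 = 599.401 m.
Total = 44.611 + 599.401 = 644.012 m.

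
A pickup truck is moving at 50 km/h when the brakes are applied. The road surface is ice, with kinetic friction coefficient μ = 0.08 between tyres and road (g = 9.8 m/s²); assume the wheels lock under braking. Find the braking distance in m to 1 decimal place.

50 km/h ÷ 3.6 = 13.8889 m/s.
a = μg = 0.08 × 9.8 = 0.784 m/s².
Braking distance = v²/(2a) = 13.8889² / (2 × 0.784) = 192.902 / 1.568 = 123.024 m.

Braking distance ≈ 123.0 m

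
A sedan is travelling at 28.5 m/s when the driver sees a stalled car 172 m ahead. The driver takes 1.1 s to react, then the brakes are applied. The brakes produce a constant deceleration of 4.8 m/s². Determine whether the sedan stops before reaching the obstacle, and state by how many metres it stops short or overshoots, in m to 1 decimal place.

Reaction distance = 28.5000 × 1.1 = 31.350 m.
Braking distance = v²/(2a) = 812.250 / 9.600 = 84.609 m.
Total stopping distance = 31.350 + 84.609 = 115.959 m, vs 172 m available — it stops with 172 − 115.959 = 56.041 m to spare.

Yes — it stops 56.0 m short of the obstacle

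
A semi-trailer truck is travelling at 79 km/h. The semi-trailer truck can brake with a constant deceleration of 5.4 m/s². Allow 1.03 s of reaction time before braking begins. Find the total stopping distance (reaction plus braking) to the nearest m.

79 km/h ÷ 3.6 = 21.9444 m/s.
Reaction distance = v·t_r = 21.9444 × 1.03 = 22.603 m.
Braking distance = v²/(2a) = 21.9444² / (2 × 5.400) = 481.557 / 10.800 = 44.589 m.
Total = 22.603 + 44.589 = 67.192 m.

Total stopping distance ≈ 67 m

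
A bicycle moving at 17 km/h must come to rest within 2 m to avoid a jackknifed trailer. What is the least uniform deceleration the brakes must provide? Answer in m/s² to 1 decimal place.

Required deceleration ≈ 5.6 m/s²

17 km/h ÷ 3.6 = 4.7222 m/s.
v² = 2a·d ⇒ a = v²/(2d) = 4.7222² / (2 × 2.000) = 22.299 / 4.000 = 5.5747 m/s².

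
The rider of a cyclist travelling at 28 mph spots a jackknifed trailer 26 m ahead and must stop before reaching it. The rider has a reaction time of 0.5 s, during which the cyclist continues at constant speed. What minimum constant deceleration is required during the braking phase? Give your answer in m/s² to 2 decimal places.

Required deceleration ≈ 3.97 m/s²

28 mph × 0.44704 = 12.5171 m/s.
Distance covered during reaction = 12.5171 × 0.5 = 6.259 m.
Distance available for braking: 26 − 6.259 = 19.741 m.
v² = 2a·d ⇒ a = v²/(2d) = 12.5171² / (2 × 19.741) = 156.678 / 39.482 = 3.9683 m/s².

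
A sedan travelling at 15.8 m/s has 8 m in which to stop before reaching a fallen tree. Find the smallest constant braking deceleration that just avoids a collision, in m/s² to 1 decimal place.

Required deceleration ≈ 15.6 m/s²

v² = 2a·d ⇒ a = v²/(2d) = 15.8000² / (2 × 8.000) = 249.640 / 16.000 = 15.6025 m/s².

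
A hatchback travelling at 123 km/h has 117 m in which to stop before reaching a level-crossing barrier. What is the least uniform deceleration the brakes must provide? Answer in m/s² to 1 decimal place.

Required deceleration ≈ 5.0 m/s²

123 km/h ÷ 3.6 = 34.1667 m/s.
v² = 2a·d ⇒ a = v²/(2d) = 34.1667² / (2 × 117.000) = 1167.363 / 234.000 = 4.9887 m/s².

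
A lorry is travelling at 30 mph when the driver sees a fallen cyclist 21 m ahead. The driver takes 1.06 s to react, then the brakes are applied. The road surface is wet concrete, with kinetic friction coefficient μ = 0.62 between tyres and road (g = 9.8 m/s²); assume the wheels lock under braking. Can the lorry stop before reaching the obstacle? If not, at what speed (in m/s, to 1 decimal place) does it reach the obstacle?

30 mph × 0.44704 = 13.4112 m/s.
a = μg = 0.62 × 9.8 = 6.076 m/s².
Reaction distance = 13.4112 × 1.06 = 14.216 m.
Braking distance needed to stop: v²/(2a) = 179.860 / 12.152 = 14.801 m, so total needed = 14.216 + 14.801 = 29.017 m > 21 m — it cannot stop.
Distance remaining when braking begins: 21 − 14.216 = 6.784 m.
v² = v₀² − 2a·d = 179.860 − 2 × 6.076 × 6.784 = 97.421 m²/s².
v = √97.421 = 9.870 m/s.

No — it strikes the obstacle at 9.9 m/s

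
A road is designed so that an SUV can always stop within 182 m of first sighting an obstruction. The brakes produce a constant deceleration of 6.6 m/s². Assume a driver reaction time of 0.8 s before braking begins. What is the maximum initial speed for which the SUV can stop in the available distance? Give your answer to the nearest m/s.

Stopping distance: v·t_r + v²/(2a) = 182 with t_r = 0.8 s and a = 6.600 m/s².
So v² + 10.560 v − 2402.40 = 0.
Positive root: v = −a·t_r + √((a·t_r)² + 2a·d) = −5.280 + √(27.878 + 2402.40) = 44.0178 m/s.

Maximum speed ≈ 44 m/s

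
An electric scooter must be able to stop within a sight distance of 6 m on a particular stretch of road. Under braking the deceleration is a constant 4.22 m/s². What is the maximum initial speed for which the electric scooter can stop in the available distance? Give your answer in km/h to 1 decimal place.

Maximum speed ≈ 25.6 km/h

v²/(2a) = d ⇒ v = √(2 × 4.220 × 6) = √50.64 = 7.1162 m/s.
7.1162 m/s × 3.6 = 25.618 km/h.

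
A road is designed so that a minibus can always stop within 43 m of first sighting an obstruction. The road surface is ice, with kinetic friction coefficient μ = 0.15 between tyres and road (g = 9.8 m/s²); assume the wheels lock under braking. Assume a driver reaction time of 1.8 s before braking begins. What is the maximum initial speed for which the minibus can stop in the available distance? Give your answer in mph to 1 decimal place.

Maximum speed ≈ 19.9 mph

a = μg = 0.15 × 9.8 = 1.470 m/s².
Stopping distance: v·t_r + v²/(2a) = 43 with t_r = 1.8 s and a = 1.470 m/s².
So v² + 5.292 v − 126.42 = 0.
Positive root: v = −a·t_r + √((a·t_r)² + 2a·d) = −2.646 + √(7.001 + 126.42) = 8.9048 m/s.
8.9048 m/s ÷ 0.44704 = 19.919 mph.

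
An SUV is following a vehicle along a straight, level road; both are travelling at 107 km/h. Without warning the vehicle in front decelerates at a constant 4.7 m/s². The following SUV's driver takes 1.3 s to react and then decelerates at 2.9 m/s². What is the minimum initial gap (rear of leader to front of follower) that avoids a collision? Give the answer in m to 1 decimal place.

107 km/h ÷ 3.6 = 29.7222 m/s.
Leader travels v²/(2a_L) = 883.409 / 9.400 = 93.980 m before stopping.
Follower covers v·t_r = 29.7222 × 1.3 = 38.639 m while reacting, then v²/(2a_F) = 883.409 / 5.800 = 152.312 m while braking, for a total of 38.639 + 152.312 = 190.951 m.
Since a_F ≤ a_L and the follower starts braking later, the follower is never slower than the leader, so the closest approach is when both have stopped.
Minimum gap = 190.951 − 93.980 = 96.971 m.

Minimum gap ≈ 97.0 m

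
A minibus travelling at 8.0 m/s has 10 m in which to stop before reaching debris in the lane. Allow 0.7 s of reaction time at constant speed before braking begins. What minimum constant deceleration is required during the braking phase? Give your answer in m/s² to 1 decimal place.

Distance covered during reaction = 8.0000 × 0.7 = 5.600 m.
Distance available for braking: 10 − 5.600 = 4.400 m.
v² = 2a·d ⇒ a = v²/(2d) = 8.0000² / (2 × 4.400) = 64.000 / 8.800 = 7.2727 m/s².

Required deceleration ≈ 7.3 m/s²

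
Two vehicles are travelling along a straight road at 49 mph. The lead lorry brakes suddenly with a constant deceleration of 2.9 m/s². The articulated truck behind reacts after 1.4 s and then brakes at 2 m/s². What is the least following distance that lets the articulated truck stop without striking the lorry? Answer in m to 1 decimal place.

49 mph × 0.44704 = 21.9050 m/s.
Leader travels v²/(2a_L) = 479.829 / 5.800 = 82.729 m before stopping.
Follower covers v·t_r = 21.9050 × 1.4 = 30.667 m while reacting, then v²/(2a_F) = 479.829 / 4.000 = 119.957 m while braking, for a total of 30.667 + 119.957 = 150.624 m.
Since a_F ≤ a_L and the follower starts braking later, the follower is never slower than the leader, so the closest approach is when both have stopped.
Minimum gap = 150.624 − 82.729 = 67.895 m.

Minimum gap ≈ 67.9 m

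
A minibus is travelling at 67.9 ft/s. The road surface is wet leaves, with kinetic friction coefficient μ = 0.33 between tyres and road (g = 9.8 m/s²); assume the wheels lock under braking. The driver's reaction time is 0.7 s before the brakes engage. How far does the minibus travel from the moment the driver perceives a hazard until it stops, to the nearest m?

67.9 ft/s × 0.3048 = 20.6959 m/s.
a = μg = 0.33 × 9.8 = 3.234 m/s².
Reaction distance = v·t_r = 20.6959 × 0.7 = 14.487 m.
Braking distance = v²/(2a) = 20.6959² / (2 × 3.234) = 428.320 / 6.468 = 66.221 m.
Total = 14.487 + 66.221 = 80.708 m.

Total stopping distance ≈ 81 m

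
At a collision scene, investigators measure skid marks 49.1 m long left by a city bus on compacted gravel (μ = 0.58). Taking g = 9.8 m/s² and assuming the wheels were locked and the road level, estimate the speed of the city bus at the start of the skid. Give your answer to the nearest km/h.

Initial speed ≈ 85 km/h

Deceleration a = μg = 0.58 × 9.8 = 5.684 m/s².
v = √(2a·d) = √(2 × 5.684 × 49.1) = √558.169 = 23.6256 m/s.
= 23.6256 × 3.6 = 85.052 km/h.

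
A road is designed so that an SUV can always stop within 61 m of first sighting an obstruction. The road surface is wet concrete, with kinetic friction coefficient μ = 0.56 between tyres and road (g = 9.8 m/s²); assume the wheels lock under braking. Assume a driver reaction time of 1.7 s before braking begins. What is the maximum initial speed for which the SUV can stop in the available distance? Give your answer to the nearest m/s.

a = μg = 0.56 × 9.8 = 5.488 m/s².
Stopping distance: v·t_r + v²/(2a) = 61 with t_r = 1.7 s and a = 5.488 m/s².
So v² + 18.659 v − 669.54 = 0.
Positive root: v = −a·t_r + √((a·t_r)² + 2a·d) = −9.330 + √(87.049 + 669.54) = 18.1762 m/s.

Maximum speed ≈ 18 m/s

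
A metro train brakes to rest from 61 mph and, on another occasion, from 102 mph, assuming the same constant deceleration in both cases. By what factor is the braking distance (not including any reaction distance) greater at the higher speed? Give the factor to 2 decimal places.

Factor ≈ 2.80

Braking distance d = v²/(2a), so with a fixed, d ∝ v².
Factor = (102/61)² = 1.6721² = 2.7959.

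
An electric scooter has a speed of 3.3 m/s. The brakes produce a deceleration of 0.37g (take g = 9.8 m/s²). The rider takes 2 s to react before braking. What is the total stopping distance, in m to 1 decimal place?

Total stopping distance ≈ 8.1 m

a = 0.37 × 9.8 = 3.626 m/s².
Reaction distance = v·t_r = 3.3000 × 2 = 6.600 m.
Braking distance = v²/(2a) = 3.3000² / (2 × 3.626) = 10.890 / 7.252 = 1.502 m.
Total = 6.600 + 1.502 = 8.102 m.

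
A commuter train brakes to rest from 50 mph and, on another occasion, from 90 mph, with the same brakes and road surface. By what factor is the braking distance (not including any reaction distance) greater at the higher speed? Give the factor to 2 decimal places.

Braking distance d = v²/(2a), so with a fixed, d ∝ v².
Factor = (90/50)² = 1.8000² = 3.2400.

Factor ≈ 3.24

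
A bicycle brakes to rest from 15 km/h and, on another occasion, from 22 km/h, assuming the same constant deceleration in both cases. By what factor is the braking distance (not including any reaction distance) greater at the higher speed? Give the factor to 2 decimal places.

Factor ≈ 2.15

Braking distance d = v²/(2a), so with a fixed, d ∝ v².
Factor = (22/15)² = 1.4667² = 2.1512.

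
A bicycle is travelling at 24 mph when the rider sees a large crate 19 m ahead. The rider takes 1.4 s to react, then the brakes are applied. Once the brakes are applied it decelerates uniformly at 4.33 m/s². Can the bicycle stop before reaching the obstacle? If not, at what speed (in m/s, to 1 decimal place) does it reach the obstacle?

24 mph × 0.44704 = 10.7290 m/s.
Reaction distance = 10.7290 × 1.4 = 15.021 m.
Braking distance needed to stop: v²/(2a) = 115.111 / 8.660 = 13.292 m, so total needed = 15.021 + 13.292 = 28.313 m > 19 m — it cannot stop.
Distance remaining when braking begins: 19 − 15.021 = 3.979 m.
v² = v₀² − 2a·d = 115.111 − 2 × 4.330 × 3.979 = 80.653 m²/s².
v = √80.653 = 8.981 m/s.

No — it strikes the obstacle at 9.0 m/s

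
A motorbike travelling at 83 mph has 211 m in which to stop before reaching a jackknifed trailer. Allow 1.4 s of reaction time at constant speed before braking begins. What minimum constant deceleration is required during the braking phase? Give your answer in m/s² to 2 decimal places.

Required deceleration ≈ 4.33 m/s²

83 mph × 0.44704 = 37.1043 m/s.
Distance covered during reaction = 37.1043 × 1.4 = 51.946 m.
Distance available for braking: 211 − 51.946 = 159.054 m.
v² = 2a·d ⇒ a = v²/(2d) = 37.1043² / (2 × 159.054) = 1376.729 / 318.108 = 4.3279 m/s².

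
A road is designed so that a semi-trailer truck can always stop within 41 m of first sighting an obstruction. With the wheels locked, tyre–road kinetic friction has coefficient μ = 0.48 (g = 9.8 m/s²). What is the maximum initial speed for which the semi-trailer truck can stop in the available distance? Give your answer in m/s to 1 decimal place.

Maximum speed ≈ 19.6 m/s

a = μg = 0.48 × 9.8 = 4.704 m/s².
v²/(2a) = d ⇒ v = √(2 × 4.704 × 41) = √385.73 = 19.6400 m/s.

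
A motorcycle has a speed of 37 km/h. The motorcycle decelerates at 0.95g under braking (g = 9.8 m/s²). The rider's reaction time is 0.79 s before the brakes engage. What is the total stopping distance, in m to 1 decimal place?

Total stopping distance ≈ 13.8 m

37 km/h ÷ 3.6 = 10.2778 m/s.
a = 0.95 × 9.8 = 9.310 m/s².
Reaction distance = v·t_r = 10.2778 × 0.79 = 8.119 m.
Braking distance = v²/(2a) = 10.2778² / (2 × 9.310) = 105.633 / 18.620 = 5.673 m.
Total = 8.119 + 5.673 = 13.792 m.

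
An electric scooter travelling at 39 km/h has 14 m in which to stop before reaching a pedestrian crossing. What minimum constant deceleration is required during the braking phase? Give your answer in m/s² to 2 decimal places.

39 km/h ÷ 3.6 = 10.8333 m/s.
v² = 2a·d ⇒ a = v²/(2d) = 10.8333² / (2 × 14.000) = 117.360 / 28.000 = 4.1914 m/s².

Required deceleration ≈ 4.19 m/s²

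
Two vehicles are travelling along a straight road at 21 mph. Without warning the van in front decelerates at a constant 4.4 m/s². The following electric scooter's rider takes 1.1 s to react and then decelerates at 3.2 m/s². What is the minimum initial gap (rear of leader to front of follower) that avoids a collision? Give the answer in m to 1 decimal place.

Minimum gap ≈ 14.1 m

21 mph × 0.44704 = 9.3878 m/s.
Leader travels v²/(2a_L) = 88.131 / 8.800 = 10.015 m before stopping.
Follower covers v·t_r = 9.3878 × 1.1 = 10.327 m while reacting, then v²/(2a_F) = 88.131 / 6.400 = 13.770 m while braking, for a total of 10.327 + 13.770 = 24.097 m.
Since a_F ≤ a_L and the follower starts braking later, the follower is never slower than the leader, so the closest approach is when both have stopped.
Minimum gap = 24.097 − 10.015 = 14.082 m.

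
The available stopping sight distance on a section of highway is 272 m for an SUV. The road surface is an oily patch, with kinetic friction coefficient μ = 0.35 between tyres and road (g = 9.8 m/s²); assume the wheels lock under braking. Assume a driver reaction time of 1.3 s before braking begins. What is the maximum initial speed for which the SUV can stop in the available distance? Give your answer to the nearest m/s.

a = μg = 0.35 × 9.8 = 3.430 m/s².
Stopping distance: v·t_r + v²/(2a) = 272 with t_r = 1.3 s and a = 3.430 m/s².
So v² + 8.918 v − 1865.92 = 0.
Positive root: v = −a·t_r + √((a·t_r)² + 2a·d) = −4.459 + √(19.883 + 1865.92) = 38.9668 m/s.

Maximum speed ≈ 39 m/s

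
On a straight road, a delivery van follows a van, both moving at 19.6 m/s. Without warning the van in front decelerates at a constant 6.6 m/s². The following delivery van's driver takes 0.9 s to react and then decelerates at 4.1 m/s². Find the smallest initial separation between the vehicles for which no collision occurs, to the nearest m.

Minimum gap ≈ 35 m

Leader travels v²/(2a_L) = 384.160 / 13.200 = 29.103 m before stopping.
Follower covers v·t_r = 19.6000 × 0.9 = 17.640 m while reacting, then v²/(2a_F) = 384.160 / 8.200 = 46.849 m while braking, for a total of 17.640 + 46.849 = 64.489 m.
Since a_F ≤ a_L and the follower starts braking later, the follower is never slower than the leader, so the closest approach is when both have stopped.
Minimum gap = 64.489 − 29.103 = 35.386 m.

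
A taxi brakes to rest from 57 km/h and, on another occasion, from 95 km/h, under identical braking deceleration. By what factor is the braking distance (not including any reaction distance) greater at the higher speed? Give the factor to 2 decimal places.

Braking distance d = v²/(2a), so with a fixed, d ∝ v².
Factor = (95/57)² = 1.6667² = 2.7779.

Factor ≈ 2.78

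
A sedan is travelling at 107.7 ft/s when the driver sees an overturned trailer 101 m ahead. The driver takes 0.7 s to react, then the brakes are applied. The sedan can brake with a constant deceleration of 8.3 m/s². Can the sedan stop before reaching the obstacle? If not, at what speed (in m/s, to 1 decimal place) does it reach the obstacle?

107.7 ft/s × 0.3048 = 32.8270 m/s.
Reaction distance = 32.8270 × 0.7 = 22.979 m.
Braking distance = v²/(2a) = 1077.612 / 16.600 = 64.916 m.
Total stopping distance = 22.979 + 64.916 = 87.895 m, vs 101 m available — it stops with 101 − 87.895 = 13.105 m to spare.

Yes — it stops about 13.1 m short of the obstacle, so it never reaches it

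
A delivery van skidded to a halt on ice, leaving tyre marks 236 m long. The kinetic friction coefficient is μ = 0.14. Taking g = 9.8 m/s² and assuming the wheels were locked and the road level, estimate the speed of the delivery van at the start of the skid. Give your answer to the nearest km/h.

Initial speed ≈ 92 km/h

Deceleration a = μg = 0.14 × 9.8 = 1.372 m/s².
v = √(2a·d) = √(2 × 1.372 × 236) = √647.584 = 25.4477 m/s.
= 25.4477 × 3.6 = 91.612 km/h.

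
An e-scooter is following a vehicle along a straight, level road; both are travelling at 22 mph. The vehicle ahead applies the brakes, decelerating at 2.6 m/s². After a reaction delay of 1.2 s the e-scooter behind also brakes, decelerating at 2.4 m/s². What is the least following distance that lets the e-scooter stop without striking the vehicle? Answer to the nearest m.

22 mph × 0.44704 = 9.8349 m/s.
Leader travels v²/(2a_L) = 96.725 / 5.200 = 18.601 m before stopping.
Follower covers v·t_r = 9.8349 × 1.2 = 11.802 m while reacting, then v²/(2a_F) = 96.725 / 4.800 = 20.151 m while braking, for a total of 11.802 + 20.151 = 31.953 m.
Since a_F ≤ a_L and the follower starts braking later, the follower is never slower than the leader, so the closest approach is when both have stopped.
Minimum gap = 31.953 − 18.601 = 13.352 m.

Minimum gap ≈ 13 m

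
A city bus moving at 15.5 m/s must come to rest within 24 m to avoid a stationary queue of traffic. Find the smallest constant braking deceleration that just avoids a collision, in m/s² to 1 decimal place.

Required deceleration ≈ 5.0 m/s²

v² = 2a·d ⇒ a = v²/(2d) = 15.5000² / (2 × 24.000) = 240.250 / 48.000 = 5.0052 m/s².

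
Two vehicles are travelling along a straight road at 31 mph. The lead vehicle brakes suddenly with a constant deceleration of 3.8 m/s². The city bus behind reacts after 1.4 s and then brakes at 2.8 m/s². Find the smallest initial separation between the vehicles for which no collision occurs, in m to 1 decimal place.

31 mph × 0.44704 = 13.8582 m/s.
Leader travels v²/(2a_L) = 192.050 / 7.600 = 25.270 m before stopping.
Follower covers v·t_r = 13.8582 × 1.4 = 19.401 m while reacting, then v²/(2a_F) = 192.050 / 5.600 = 34.295 m while braking, for a total of 19.401 + 34.295 = 53.696 m.
Since a_F ≤ a_L and the follower starts braking later, the follower is never slower than the leader, so the closest approach is when both have stopped.
Minimum gap = 53.696 − 25.270 = 28.426 m.

Minimum gap ≈ 28.4 m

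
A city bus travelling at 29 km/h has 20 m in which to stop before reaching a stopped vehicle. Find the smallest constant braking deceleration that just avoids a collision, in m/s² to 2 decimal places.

29 km/h ÷ 3.6 = 8.0556 m/s.
v² = 2a·d ⇒ a = v²/(2d) = 8.0556² / (2 × 20.000) = 64.893 / 40.000 = 1.6223 m/s².

Required deceleration ≈ 1.62 m/s²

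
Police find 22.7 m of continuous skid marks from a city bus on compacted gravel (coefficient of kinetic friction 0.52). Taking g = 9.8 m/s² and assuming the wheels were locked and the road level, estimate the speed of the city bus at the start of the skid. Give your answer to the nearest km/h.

Initial speed ≈ 55 km/h

Deceleration a = μg = 0.52 × 9.8 = 5.096 m/s².
v = √(2a·d) = √(2 × 5.096 × 22.7) = √231.358 = 15.2105 m/s.
= 15.2105 × 3.6 = 54.758 km/h.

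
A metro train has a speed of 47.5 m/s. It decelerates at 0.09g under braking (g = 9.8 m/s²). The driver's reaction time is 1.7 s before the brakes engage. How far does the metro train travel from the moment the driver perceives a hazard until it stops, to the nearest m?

Total stopping distance ≈ 1360 m

a = 0.09 × 9.8 = 0.882 m/s².
Reaction distance = v·t_r = 47.5000 × 1.7 = 80.750 m.
Braking distance = v²/(2a) = 47.5000² / (2 × 0.882) = 2256.250 / 1.764 = 1279.053 m.
Total = 80.750 + 1279.053 = 1359.803 m.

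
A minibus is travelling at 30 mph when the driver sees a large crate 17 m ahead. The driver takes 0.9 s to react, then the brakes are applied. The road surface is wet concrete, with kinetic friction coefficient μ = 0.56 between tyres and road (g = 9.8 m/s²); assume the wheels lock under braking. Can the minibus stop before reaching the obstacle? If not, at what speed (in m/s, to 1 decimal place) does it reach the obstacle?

30 mph × 0.44704 = 13.4112 m/s.
a = μg = 0.56 × 9.8 = 5.488 m/s².
Reaction distance = 13.4112 × 0.9 = 12.070 m.
Braking distance needed to stop: v²/(2a) = 179.860 / 10.976 = 16.387 m, so total needed = 12.070 + 16.387 = 28.457 m > 17 m — it cannot stop.
Distance remaining when braking begins: 17 − 12.070 = 4.930 m.
v² = v₀² − 2a·d = 179.860 − 2 × 5.488 × 4.930 = 125.748 m²/s².
v = √125.748 = 11.214 m/s.

No — it strikes the obstacle at 11.2 m/s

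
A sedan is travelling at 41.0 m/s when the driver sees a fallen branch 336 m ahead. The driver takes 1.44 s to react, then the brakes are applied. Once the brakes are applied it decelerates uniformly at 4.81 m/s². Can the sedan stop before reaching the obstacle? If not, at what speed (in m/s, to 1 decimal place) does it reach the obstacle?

Reaction distance = 41.0000 × 1.44 = 59.040 m.
Braking distance = v²/(2a) = 1681.000 / 9.620 = 174.740 m.
Total stopping distance = 59.040 + 174.740 = 233.780 m, vs 336 m available — it stops with 336 − 233.780 = 102.220 m to spare.

Yes — it stops about 102.2 m short of the obstacle, so it never reaches it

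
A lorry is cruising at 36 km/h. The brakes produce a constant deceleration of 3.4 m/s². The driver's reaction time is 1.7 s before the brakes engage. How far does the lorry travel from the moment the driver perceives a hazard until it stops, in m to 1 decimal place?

36 km/h ÷ 3.6 = 10.0000 m/s.
Reaction distance = v·t_r = 10.0000 × 1.7 = 17.000 m.
Braking distance = v²/(2a) = 10.0000² / (2 × 3.400) = 100.000 / 6.800 = 14.706 m.
Total = 17.000 + 14.706 = 31.706 m.

Total stopping distance ≈ 31.7 m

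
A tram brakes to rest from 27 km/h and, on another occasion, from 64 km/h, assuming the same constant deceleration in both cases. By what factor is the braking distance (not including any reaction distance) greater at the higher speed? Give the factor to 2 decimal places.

Factor ≈ 5.62

Braking distance d = v²/(2a), so with a fixed, d ∝ v².
Factor = (64/27)² = 2.3704² = 5.6188.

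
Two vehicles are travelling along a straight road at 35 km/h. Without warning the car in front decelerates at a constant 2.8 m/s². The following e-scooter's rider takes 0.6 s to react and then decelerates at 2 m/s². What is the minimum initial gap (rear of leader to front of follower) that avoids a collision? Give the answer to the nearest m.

35 km/h ÷ 3.6 = 9.7222 m/s.
Leader travels v²/(2a_L) = 94.521 / 5.600 = 16.879 m before stopping.
Follower covers v·t_r = 9.7222 × 0.6 = 5.833 m while reacting, then v²/(2a_F) = 94.521 / 4.000 = 23.630 m while braking, for a total of 5.833 + 23.630 = 29.463 m.
Since a_F ≤ a_L and the follower starts braking later, the follower is never slower than the leader, so the closest approach is when both have stopped.
Minimum gap = 29.463 − 16.879 = 12.584 m.

Minimum gap ≈ 13 m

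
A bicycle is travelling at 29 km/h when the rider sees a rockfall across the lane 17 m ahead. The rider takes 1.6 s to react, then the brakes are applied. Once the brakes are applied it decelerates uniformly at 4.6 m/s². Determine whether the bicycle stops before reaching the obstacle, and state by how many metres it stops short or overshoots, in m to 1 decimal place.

29 km/h ÷ 3.6 = 8.0556 m/s.
Reaction distance = 8.0556 × 1.6 = 12.889 m.
Braking distance = v²/(2a) = 64.893 / 9.200 = 7.054 m.
Total stopping distance = 12.889 + 7.054 = 19.943 m, vs 17 m available — it cannot stop in time and overshoots by 19.943 − 17 = 2.943 m.

No — it overshoots by 2.9 m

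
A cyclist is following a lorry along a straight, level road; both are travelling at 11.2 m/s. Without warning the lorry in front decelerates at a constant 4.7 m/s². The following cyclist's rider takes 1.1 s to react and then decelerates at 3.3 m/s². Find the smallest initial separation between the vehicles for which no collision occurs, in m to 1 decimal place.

Minimum gap ≈ 18.0 m

Leader travels v²/(2a_L) = 125.440 / 9.400 = 13.345 m before stopping.
Follower covers v·t_r = 11.2000 × 1.1 = 12.320 m while reacting, then v²/(2a_F) = 125.440 / 6.600 = 19.006 m while braking, for a total of 12.320 + 19.006 = 31.326 m.
Since a_F ≤ a_L and the follower starts braking later, the follower is never slower than the leader, so the closest approach is when both have stopped.
Minimum gap = 31.326 − 13.345 = 17.981 m.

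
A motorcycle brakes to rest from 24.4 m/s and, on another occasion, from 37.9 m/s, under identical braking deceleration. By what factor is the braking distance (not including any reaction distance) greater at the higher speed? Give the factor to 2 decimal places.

Braking distance d = v²/(2a), so with a fixed, d ∝ v².
Factor = (37.9/24.4)² = 1.5533² = 2.4127.

Factor ≈ 2.41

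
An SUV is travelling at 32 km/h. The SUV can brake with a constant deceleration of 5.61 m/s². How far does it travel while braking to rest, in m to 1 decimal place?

32 km/h ÷ 3.6 = 8.8889 m/s.
Braking distance = v²/(2a) = 8.8889² / (2 × 5.610) = 79.013 / 11.220 = 7.042 m.

Braking distance ≈ 7.0 m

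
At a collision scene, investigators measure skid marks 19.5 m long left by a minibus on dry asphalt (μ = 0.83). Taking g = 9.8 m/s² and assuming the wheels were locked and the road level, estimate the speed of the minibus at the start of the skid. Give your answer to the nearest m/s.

Initial speed ≈ 18 m/s

Deceleration a = μg = 0.83 × 9.8 = 8.134 m/s².
v = √(2a·d) = √(2 × 8.134 × 19.5) = √317.226 = 17.8108 m/s.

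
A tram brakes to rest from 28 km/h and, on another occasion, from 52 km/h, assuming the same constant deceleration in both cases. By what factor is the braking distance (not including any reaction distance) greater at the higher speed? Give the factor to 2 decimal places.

Braking distance d = v²/(2a), so with a fixed, d ∝ v².
Factor = (52/28)² = 1.8571² = 3.4488.

Factor ≈ 3.45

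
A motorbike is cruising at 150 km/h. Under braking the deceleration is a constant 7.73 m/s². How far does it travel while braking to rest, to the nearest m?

Braking distance ≈ 112 m

150 km/h ÷ 3.6 = 41.6667 m/s.
Braking distance = v²/(2a) = 41.6667² / (2 × 7.730) = 1736.114 / 15.460 = 112.297 m.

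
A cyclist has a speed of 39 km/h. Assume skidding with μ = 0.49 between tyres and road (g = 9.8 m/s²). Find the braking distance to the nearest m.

Braking distance ≈ 12 m

39 km/h ÷ 3.6 = 10.8333 m/s.
a = μg = 0.49 × 9.8 = 4.802 m/s².
Braking distance = v²/(2a) = 10.8333² / (2 × 4.802) = 117.360 / 9.604 = 12.220 m.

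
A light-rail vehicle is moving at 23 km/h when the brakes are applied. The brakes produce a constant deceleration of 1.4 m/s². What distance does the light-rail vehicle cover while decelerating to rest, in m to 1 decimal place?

Braking distance ≈ 14.6 m

23 km/h ÷ 3.6 = 6.3889 m/s.
Braking distance = v²/(2a) = 6.3889² / (2 × 1.400) = 40.818 / 2.800 = 14.578 m.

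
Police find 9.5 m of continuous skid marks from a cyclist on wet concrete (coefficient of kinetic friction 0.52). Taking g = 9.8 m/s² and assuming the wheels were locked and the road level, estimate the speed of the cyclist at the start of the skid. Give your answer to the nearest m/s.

Deceleration a = μg = 0.52 × 9.8 = 5.096 m/s².
v = √(2a·d) = √(2 × 5.096 × 9.5) = √96.824 = 9.8399 m/s.

Initial speed ≈ 10 m/s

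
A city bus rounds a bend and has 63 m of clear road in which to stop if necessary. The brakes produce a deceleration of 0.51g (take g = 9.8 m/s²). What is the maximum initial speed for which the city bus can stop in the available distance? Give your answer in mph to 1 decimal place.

a = 0.51 × 9.8 = 4.998 m/s².
v²/(2a) = d ⇒ v = √(2 × 4.998 × 63) = √629.75 = 25.0948 m/s.
25.0948 m/s ÷ 0.44704 = 56.135 mph.

Maximum speed ≈ 56.1 mph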